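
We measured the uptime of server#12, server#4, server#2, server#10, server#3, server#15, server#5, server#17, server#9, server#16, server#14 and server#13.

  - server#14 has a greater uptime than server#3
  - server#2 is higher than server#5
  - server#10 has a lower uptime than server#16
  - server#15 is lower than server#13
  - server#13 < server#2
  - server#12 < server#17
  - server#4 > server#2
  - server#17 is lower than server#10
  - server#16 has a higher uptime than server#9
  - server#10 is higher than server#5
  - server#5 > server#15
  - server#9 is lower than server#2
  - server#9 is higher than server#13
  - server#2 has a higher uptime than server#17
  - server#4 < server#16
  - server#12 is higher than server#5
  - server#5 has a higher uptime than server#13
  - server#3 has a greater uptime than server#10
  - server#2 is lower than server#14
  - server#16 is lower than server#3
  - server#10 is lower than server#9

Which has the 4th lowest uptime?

Chaining the given pairs: server#15 < server#13 < server#5 < server#12 < server#17 < server#10 < server#9 < server#2 < server#4 < server#16 < server#3 < server#14.
The 4th smallest is server#12.

server#12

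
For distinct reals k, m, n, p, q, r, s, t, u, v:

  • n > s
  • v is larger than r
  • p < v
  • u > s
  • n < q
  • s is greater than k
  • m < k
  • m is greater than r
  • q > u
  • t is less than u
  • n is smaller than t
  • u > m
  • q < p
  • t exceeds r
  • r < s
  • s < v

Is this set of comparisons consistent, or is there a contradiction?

The single ordering r < m < k < s < n < t < u < q < p < v satisfies every listed relation, so no contradiction arises.

consistent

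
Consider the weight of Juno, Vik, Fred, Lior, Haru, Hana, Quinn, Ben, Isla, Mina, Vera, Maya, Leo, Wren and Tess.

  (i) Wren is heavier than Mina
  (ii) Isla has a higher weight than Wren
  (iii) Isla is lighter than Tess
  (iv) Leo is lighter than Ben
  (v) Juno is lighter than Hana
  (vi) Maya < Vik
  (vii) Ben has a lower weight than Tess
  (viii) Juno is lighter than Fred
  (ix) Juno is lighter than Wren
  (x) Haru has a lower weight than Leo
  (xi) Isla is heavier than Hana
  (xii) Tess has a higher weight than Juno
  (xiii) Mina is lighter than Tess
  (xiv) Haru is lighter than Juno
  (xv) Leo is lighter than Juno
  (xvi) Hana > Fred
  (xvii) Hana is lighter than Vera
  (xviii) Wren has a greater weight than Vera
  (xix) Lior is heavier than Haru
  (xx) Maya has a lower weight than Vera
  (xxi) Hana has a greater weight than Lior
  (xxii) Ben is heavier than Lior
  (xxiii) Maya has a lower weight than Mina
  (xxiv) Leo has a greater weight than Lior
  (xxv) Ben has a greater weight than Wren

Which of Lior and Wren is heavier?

Wren

The relevant relations are Lior < Leo; Leo < Juno; Juno < Fred; Fred < Hana; Hana < Vera; Vera < Wren.
Chaining these gives Lior < Leo < Juno < Fred < Hana < Vera < Wren.
So Lior < Wren; Wren is the heavier of the two.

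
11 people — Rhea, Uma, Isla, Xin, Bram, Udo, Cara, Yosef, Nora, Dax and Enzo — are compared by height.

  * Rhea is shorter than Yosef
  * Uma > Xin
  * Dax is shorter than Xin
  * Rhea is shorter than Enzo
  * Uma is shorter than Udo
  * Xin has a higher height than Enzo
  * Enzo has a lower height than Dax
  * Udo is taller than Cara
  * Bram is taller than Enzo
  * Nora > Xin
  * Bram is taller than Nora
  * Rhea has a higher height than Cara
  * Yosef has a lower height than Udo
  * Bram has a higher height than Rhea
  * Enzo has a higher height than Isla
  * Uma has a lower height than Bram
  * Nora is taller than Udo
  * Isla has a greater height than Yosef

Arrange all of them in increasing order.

Cara < Rhea < Yosef < Isla < Enzo < Dax < Xin < Uma < Udo < Nora < Bram

The consecutive links are each given: Cara < Rhea; Rhea < Yosef; Yosef < Isla; Isla < Enzo; Enzo < Dax; Dax < Xin; Xin < Uma; Uma < Udo; Udo < Nora; Nora < Bram.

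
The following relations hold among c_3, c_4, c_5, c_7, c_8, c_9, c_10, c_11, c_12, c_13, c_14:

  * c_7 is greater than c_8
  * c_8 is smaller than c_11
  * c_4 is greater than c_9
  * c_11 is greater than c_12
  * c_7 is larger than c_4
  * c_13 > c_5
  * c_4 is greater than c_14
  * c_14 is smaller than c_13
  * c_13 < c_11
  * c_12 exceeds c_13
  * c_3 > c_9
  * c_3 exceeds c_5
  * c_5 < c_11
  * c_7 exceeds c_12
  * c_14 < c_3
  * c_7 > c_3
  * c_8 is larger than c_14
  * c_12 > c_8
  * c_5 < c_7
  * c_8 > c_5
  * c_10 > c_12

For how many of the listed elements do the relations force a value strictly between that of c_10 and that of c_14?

3

Chaining upward from c_14 reaches: c_13, c_8, c_12, c_3, c_11, c_4, c_7.
Chaining downward from c_10 reaches: c_5, c_13, c_8, c_12.
Strictly between c_14 and c_10 are those in both lists: c_13, c_8, c_12 — 3 elements.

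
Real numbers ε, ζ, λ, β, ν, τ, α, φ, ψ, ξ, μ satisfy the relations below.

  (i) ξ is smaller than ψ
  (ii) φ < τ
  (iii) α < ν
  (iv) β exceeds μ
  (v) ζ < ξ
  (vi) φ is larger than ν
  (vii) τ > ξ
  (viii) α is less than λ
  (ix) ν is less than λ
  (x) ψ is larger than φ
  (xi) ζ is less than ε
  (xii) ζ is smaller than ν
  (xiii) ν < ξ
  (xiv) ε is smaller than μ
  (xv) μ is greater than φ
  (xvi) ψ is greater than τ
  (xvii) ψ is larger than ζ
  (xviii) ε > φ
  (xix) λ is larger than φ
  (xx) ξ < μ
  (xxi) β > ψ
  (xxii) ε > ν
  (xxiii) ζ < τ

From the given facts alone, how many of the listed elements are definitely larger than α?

From α the given relations immediately reach ν, λ.
From those, ξ, φ, ε — 5 in total.
From those, τ, ψ, μ — 8 in total.
From those, β — 9 in total.
No other element is forced above α by the given relations, so the count is 9.

9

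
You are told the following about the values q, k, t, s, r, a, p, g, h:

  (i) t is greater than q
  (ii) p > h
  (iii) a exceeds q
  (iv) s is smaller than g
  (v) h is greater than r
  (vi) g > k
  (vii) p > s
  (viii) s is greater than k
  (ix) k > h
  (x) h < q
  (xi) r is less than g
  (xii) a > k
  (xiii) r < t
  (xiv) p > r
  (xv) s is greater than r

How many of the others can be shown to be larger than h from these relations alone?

7

The elements the relations force above h are q, k, s, g, a, t, p — no chain reaches any other.
That is 7.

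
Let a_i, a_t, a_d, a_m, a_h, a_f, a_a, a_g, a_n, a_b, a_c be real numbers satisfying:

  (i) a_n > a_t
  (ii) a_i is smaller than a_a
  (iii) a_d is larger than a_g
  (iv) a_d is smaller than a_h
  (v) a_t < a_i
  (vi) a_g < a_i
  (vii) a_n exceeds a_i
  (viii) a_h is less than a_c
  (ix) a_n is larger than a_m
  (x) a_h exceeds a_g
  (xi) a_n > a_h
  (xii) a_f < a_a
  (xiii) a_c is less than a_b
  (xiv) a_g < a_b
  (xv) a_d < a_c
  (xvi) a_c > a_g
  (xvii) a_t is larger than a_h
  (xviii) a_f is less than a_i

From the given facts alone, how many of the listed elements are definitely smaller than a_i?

5

Directly below a_i: a_g, a_f, a_t.
One step further: a_h (4 so far).
One step further: a_d (5 so far).
Nothing else is reachable below a_i; 5 in all.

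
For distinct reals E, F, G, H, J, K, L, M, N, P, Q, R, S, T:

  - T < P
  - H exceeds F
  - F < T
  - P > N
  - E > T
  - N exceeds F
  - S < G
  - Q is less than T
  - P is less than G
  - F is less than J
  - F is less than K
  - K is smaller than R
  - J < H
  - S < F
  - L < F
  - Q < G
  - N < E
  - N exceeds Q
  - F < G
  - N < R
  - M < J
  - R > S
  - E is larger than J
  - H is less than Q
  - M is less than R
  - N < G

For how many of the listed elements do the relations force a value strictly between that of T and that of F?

3

Chaining upward from F reaches: J, H, Q, N, K, P, R, G, E.
Chaining downward from T reaches: S, L, M, J, H, Q.
Strictly between F and T are those in both lists: J, H, Q — 3 elements.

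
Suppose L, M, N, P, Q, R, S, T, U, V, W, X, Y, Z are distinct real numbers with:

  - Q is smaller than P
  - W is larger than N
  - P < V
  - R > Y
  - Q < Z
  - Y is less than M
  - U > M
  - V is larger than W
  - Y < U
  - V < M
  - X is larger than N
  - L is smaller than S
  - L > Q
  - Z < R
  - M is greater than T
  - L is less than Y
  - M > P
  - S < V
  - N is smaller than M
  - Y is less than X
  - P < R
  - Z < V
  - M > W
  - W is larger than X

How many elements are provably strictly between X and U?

3

Chaining upward from X reaches: W, V, M.
Chaining downward from U reaches: Q, L, Y, P, Z, N, S, W, V, T, M.
Strictly between X and U are those in both lists: W, V, M — 3 elements.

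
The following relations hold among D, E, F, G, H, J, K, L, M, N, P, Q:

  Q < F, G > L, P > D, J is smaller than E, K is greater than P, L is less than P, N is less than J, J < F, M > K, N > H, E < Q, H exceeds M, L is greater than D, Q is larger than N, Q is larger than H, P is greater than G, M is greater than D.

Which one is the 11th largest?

L

The consecutive relations fix a unique order: D < L < G < P < K < M < H < N < J < E < Q < F.
The 11th largest is L.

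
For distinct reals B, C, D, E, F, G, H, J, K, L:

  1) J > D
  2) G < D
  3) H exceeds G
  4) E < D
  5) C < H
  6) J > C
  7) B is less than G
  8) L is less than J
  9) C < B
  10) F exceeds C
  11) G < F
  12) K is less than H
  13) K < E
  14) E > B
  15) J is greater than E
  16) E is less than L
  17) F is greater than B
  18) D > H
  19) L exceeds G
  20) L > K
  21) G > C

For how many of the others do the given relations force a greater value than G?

5

Directly above G: F, H, L, D.
One step further: J (5 so far).
No other element is forced above G by the given relations, so the count is 5.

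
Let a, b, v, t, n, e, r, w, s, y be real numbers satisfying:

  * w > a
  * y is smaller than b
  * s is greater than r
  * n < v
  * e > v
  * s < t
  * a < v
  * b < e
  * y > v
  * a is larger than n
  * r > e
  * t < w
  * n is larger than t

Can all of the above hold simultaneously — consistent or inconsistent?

We have t < n stated directly, yet also n < a < v < y < b < e < r < s < t by chaining the others — so n < t. Contradiction.

inconsistent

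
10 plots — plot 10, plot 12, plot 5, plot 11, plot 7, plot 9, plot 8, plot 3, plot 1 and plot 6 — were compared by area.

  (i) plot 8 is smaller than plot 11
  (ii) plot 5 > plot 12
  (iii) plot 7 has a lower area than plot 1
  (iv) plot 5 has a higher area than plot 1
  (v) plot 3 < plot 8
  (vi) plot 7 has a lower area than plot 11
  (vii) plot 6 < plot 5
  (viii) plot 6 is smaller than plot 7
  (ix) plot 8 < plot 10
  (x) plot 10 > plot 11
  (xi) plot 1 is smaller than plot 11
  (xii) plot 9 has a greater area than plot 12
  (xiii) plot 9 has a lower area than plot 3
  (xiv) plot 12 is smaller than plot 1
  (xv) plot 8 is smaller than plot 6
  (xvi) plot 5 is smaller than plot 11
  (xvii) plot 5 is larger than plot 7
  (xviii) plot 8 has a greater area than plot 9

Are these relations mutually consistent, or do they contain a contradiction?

The single ordering plot 12 < plot 9 < plot 3 < plot 8 < plot 6 < plot 7 < plot 1 < plot 5 < plot 11 < plot 10 satisfies every listed relation, so no contradiction arises.

consistent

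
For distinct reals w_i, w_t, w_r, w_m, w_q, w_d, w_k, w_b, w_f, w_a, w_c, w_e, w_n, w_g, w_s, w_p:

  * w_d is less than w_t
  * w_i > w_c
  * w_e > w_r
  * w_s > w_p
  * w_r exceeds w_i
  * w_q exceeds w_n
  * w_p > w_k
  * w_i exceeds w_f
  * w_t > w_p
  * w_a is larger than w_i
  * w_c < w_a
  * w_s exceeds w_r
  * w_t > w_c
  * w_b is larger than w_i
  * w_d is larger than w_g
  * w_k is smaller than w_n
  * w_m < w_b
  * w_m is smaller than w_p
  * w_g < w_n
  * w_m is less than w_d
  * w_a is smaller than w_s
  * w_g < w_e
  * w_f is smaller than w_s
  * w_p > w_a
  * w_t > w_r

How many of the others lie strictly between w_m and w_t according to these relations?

2

The relations place w_m below w_t. An element lies strictly between them when it is forced above w_m and also forced below w_t.
Above w_m: {w_b, w_p, w_s, w_d}. Below w_t: {w_f, w_c, w_g, w_k, w_i, w_a, w_r, w_p, w_d}.
Intersection: {w_p, w_d} — 2.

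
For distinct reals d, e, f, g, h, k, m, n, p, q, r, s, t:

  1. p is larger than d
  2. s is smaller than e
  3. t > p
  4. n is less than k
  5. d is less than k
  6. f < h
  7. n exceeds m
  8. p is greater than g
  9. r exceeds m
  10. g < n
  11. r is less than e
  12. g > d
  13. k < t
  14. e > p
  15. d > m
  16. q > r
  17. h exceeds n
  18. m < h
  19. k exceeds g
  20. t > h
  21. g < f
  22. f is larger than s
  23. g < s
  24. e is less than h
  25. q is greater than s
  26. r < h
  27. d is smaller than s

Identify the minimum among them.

d is not least since m < d; g is not least since d < g; s is not least since d < s; r is not least since m < r; f is not least since g < f; q is not least since r < q; n is not least since m < n; k is not least since g < k; p is not least since d < p; e is not least since s < e; h is not least since m < h; t is not least since k < t.
Only m has nothing below it, so m is the minimum.

m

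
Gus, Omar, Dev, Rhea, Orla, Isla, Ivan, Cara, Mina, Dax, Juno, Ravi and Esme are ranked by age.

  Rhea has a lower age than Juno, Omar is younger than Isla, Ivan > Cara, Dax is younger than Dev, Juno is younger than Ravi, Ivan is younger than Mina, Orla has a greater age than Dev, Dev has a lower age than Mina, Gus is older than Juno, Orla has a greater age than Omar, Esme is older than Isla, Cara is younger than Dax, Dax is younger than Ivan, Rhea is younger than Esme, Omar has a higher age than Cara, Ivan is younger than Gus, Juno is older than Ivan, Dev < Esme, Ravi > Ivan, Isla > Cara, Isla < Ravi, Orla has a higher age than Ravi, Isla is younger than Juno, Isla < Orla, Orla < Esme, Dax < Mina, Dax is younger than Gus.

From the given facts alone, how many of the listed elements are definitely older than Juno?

From Juno the given relations immediately reach Ravi, Gus.
From those, Orla — 3 in total.
From those, Esme — 4 in total.
No other element is forced above Juno by the given relations, so the count is 4.

4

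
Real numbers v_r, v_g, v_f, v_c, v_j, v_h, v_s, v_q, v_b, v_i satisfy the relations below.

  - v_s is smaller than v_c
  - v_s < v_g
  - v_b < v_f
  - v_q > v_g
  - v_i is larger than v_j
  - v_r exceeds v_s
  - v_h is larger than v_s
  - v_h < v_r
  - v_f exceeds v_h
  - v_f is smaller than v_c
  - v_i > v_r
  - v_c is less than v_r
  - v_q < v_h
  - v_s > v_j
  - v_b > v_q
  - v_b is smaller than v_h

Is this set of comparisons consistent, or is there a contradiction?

The single ordering v_j < v_s < v_g < v_q < v_b < v_h < v_f < v_c < v_r < v_i satisfies every listed relation, so no contradiction arises.

consistent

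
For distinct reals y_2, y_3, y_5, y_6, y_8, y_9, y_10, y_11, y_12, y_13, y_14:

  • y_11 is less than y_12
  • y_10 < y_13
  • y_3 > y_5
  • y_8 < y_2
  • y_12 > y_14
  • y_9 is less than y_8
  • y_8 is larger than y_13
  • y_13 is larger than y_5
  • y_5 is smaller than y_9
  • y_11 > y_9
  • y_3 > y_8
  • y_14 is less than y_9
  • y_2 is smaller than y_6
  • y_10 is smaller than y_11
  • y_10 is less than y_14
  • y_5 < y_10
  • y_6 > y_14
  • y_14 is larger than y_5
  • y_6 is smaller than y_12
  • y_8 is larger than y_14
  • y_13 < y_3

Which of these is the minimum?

y_5

y_10 is not least since y_5 < y_10; y_13 is not least since y_5 < y_13; y_14 is not least since y_10 < y_14; y_9 is not least since y_14 < y_9; y_8 is not least since y_13 < y_8; y_2 is not least since y_8 < y_2; y_11 is not least since y_9 < y_11; y_6 is not least since y_2 < y_6; y_12 is not least since y_6 < y_12; y_3 is not least since y_8 < y_3.
Only y_5 has nothing below it, so y_5 is the minimum.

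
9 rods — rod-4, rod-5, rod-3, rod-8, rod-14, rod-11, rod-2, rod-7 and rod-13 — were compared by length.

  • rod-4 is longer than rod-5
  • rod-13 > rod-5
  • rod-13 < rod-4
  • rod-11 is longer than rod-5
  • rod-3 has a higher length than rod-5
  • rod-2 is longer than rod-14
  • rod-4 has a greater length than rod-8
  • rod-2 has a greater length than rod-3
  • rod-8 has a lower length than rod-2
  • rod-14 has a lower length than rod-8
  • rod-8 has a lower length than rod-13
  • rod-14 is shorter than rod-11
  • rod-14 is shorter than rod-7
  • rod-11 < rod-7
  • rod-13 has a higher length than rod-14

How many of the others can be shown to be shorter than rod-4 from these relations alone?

4

The elements the relations force below rod-4 are rod-14, rod-5, rod-8, rod-13 — no chain reaches any other.
That is 4.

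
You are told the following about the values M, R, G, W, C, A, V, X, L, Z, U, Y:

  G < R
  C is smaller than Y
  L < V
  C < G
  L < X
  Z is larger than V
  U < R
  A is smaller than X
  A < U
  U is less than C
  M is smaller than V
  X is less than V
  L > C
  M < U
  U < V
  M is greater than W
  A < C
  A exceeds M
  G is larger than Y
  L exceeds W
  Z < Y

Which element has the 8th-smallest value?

Piecing the relations together gives one ordering: W < M < A < U < C < L < X < V < Z < Y < G < R.
The 8th smallest is V.

V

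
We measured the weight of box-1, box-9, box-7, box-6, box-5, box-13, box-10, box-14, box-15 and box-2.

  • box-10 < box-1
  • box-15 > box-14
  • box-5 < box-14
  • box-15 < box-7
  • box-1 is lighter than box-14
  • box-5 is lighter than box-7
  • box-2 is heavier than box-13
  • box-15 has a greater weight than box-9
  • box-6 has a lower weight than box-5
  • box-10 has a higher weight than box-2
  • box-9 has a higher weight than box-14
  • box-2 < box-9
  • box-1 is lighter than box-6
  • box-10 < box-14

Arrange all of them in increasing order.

The consecutive links are each given: box-13 < box-2; box-2 < box-10; box-10 < box-1; box-1 < box-6; box-6 < box-5; box-5 < box-14; box-14 < box-9; box-9 < box-15; box-15 < box-7.

box-13 < box-2 < box-10 < box-1 < box-6 < box-5 < box-14 < box-9 < box-15 < box-7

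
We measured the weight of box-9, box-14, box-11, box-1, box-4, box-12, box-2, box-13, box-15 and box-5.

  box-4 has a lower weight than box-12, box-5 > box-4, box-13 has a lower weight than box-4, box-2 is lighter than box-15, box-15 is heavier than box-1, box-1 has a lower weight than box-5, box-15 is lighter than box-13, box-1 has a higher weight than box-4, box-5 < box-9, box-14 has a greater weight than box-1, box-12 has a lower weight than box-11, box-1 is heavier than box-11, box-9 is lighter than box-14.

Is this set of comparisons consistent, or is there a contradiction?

inconsistent

Chaining the given relations yields box-15 < box-13 < box-4 < box-12 < box-11 < box-1, so box-15 < box-1. But one relation states box-1 < box-15. These cannot both hold.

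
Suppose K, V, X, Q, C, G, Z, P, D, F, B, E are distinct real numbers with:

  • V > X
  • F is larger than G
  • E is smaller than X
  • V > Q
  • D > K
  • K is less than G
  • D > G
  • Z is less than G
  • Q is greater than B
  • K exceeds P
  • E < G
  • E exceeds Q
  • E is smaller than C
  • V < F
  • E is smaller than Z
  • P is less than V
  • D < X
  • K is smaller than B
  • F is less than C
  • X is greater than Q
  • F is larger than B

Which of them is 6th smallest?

Chaining the given pairs: P < K < B < Q < E < Z < G < D < X < V < F < C.
Counting 6 from the smallest end gives Z.

Z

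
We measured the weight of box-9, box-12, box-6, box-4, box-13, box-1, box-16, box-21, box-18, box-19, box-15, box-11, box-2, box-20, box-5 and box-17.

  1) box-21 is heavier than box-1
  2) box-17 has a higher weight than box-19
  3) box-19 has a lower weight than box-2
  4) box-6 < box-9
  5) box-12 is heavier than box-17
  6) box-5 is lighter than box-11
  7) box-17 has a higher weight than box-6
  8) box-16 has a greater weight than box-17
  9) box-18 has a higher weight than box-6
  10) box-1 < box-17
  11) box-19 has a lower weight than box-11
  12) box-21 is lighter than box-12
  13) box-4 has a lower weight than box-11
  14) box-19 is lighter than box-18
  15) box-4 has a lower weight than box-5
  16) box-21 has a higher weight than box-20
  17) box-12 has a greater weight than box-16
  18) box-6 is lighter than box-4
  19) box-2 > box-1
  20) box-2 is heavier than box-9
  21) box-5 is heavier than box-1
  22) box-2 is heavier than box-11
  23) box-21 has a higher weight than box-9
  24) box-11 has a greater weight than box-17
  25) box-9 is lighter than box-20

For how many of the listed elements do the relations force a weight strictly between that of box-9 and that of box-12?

Chaining upward from box-9 reaches: box-20, box-21, box-2.
Chaining downward from box-12 reaches: box-6, box-1, box-19, box-17, box-16, box-20, box-21.
Strictly between box-9 and box-12 are those in both lists: box-20, box-21 — 2 elements.

2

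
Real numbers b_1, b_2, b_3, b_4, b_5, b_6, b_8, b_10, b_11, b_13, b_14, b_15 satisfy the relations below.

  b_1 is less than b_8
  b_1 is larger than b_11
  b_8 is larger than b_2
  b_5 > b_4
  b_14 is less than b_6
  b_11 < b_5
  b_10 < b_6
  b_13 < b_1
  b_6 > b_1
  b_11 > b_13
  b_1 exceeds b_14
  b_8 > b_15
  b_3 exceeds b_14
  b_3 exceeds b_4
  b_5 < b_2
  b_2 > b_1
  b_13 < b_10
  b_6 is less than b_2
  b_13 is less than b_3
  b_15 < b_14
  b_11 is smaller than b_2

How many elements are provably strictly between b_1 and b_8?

2

The relations place b_1 below b_8. An element lies strictly between them when it is forced above b_1 and also forced below b_8.
Above b_1: {b_6, b_2}. Below b_8: {b_13, b_11, b_15, b_14, b_4, b_10, b_6, b_5, b_2}.
Intersection: {b_6, b_2} — 2.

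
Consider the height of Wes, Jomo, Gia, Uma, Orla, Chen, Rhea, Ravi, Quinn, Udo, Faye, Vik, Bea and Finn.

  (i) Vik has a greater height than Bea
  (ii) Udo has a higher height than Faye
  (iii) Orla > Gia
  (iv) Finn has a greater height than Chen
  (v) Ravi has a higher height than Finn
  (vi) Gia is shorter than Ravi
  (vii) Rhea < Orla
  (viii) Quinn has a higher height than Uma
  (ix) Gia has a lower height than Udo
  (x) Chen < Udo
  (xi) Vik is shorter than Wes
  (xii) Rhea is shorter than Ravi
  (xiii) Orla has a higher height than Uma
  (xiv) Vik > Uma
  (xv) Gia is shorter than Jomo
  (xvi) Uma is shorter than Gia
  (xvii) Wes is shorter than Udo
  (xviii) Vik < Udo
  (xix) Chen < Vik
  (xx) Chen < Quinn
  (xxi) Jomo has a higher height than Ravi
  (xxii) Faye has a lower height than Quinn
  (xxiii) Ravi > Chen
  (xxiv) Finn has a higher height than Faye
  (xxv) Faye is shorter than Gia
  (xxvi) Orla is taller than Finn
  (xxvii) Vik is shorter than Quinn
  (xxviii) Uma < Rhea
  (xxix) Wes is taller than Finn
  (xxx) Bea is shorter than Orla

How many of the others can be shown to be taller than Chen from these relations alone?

8

From Chen the given relations immediately reach Finn, Vik, Ravi, Quinn, Udo.
From those, Orla, Wes, Jomo — 8 in total.
Nothing else is reachable above Chen; 8 in all.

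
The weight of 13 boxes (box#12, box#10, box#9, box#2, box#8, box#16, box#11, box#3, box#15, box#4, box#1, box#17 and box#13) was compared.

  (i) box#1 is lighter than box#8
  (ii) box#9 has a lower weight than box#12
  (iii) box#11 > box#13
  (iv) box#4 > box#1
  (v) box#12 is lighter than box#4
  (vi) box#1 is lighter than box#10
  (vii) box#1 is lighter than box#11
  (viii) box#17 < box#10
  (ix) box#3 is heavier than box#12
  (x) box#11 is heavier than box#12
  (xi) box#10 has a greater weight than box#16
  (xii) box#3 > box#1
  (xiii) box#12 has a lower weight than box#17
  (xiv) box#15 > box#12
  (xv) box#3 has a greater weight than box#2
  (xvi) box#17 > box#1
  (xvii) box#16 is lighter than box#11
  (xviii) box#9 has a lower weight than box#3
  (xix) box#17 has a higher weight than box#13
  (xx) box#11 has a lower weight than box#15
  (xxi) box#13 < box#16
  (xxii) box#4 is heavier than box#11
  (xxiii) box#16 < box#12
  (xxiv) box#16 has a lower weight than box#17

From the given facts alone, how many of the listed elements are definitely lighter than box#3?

6

Directly below box#3: box#9, box#2, box#1, box#12.
One step further: box#16 (5 so far).
One step further: box#13 (6 so far).
Nothing else is reachable below box#3; 6 in all.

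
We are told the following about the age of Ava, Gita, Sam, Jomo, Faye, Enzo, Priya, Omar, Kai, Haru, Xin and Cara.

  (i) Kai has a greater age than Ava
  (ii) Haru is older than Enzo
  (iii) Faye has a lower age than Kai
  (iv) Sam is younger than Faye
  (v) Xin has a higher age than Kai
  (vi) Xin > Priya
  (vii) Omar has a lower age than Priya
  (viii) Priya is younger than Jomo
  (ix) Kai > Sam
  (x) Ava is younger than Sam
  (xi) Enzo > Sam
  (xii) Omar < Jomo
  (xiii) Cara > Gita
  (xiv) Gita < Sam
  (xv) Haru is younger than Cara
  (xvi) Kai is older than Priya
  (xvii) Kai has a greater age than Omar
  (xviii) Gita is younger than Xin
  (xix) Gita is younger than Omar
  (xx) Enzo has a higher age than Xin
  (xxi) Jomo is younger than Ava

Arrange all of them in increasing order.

Each adjacent pair is fixed by a given relation: Gita < Omar; Omar < Priya; Priya < Jomo; Jomo < Ava; Ava < Sam; Sam < Faye; Faye < Kai; Kai < Xin; Xin < Enzo; Enzo < Haru; Haru < Cara. Chaining them end to end gives the full order.

Gita < Omar < Priya < Jomo < Ava < Sam < Faye < Kai < Xin < Enzo < Haru < Cara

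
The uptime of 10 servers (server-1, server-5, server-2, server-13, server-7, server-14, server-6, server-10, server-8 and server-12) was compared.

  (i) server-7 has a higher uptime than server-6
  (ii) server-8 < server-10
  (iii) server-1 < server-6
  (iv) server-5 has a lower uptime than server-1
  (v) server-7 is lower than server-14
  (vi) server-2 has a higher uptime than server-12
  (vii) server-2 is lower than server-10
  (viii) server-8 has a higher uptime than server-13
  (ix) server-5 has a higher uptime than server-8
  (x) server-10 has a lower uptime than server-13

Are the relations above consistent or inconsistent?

We have server-8 < server-10 stated directly, yet also server-10 < server-13 < server-8 by chaining the others — so server-10 < server-8. Contradiction.

inconsistent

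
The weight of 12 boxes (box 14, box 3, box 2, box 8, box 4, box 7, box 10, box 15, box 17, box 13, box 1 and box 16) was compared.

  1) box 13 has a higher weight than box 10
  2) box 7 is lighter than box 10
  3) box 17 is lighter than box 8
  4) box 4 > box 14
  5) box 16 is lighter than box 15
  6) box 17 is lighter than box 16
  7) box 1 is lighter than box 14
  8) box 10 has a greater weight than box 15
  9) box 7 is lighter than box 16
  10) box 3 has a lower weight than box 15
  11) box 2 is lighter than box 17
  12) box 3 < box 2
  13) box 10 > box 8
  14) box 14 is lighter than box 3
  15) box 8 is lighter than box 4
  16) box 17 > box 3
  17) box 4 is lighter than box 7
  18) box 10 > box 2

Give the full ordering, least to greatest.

box 1 < box 14 < box 3 < box 2 < box 17 < box 8 < box 4 < box 7 < box 16 < box 15 < box 10 < box 13

Each adjacent pair is fixed by a given relation: box 1 < box 14; box 14 < box 3; box 3 < box 2; box 2 < box 17; box 17 < box 8; box 8 < box 4; box 4 < box 7; box 7 < box 16; box 16 < box 15; box 15 < box 10; box 10 < box 13. Chaining them end to end gives the full order.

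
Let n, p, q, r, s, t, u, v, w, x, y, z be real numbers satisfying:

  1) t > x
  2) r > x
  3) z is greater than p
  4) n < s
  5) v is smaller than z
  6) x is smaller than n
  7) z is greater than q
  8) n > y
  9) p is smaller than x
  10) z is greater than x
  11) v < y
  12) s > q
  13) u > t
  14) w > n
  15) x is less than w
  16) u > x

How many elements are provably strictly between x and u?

1

The relations place x below u. An element lies strictly between them when it is forced above x and also forced below u.
Above x: {n, w, s, z, r, t}. Below u: {p, t}.
Intersection: {t} — 1.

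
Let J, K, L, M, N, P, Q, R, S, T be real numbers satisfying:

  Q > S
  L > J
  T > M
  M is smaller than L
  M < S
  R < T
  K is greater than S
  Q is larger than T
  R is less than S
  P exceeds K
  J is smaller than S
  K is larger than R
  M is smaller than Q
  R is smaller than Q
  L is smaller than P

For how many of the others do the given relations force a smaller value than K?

From K the given relations immediately reach R, S.
From those, M, J — 4 in total.
Nothing else is reachable below K; 4 in all.

4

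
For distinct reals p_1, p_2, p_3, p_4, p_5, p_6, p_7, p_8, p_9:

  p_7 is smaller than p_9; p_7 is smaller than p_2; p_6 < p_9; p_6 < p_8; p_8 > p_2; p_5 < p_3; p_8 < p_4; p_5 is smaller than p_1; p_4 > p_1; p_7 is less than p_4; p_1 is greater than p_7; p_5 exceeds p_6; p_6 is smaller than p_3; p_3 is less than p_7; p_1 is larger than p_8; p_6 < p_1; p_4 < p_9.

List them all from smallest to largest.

Each adjacent pair is fixed by a given relation: p_6 < p_5; p_5 < p_3; p_3 < p_7; p_7 < p_2; p_2 < p_8; p_8 < p_1; p_1 < p_4; p_4 < p_9. Chaining them end to end gives the full order.

p_6 < p_5 < p_3 < p_7 < p_2 < p_8 < p_1 < p_4 < p_9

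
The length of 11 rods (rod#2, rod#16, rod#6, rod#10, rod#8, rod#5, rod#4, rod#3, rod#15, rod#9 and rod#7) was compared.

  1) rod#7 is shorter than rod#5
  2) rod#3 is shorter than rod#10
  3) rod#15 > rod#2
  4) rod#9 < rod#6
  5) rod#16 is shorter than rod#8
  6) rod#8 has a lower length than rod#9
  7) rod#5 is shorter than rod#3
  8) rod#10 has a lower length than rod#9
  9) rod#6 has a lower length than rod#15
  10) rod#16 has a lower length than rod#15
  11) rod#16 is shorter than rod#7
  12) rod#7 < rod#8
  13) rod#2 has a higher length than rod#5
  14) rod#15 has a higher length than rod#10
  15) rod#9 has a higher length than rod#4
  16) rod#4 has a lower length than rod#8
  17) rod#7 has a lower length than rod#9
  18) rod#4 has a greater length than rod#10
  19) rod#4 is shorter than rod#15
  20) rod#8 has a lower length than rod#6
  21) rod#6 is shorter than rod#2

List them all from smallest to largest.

Nothing is placed below rod#16, so it is least; from there rod#16 < rod#7; rod#7 < rod#5; rod#5 < rod#3; rod#3 < rod#10; rod#10 < rod#4; rod#4 < rod#8; rod#8 < rod#9; rod#9 < rod#6; rod#6 < rod#2; rod#2 < rod#15, each given directly.

rod#16 < rod#7 < rod#5 < rod#3 < rod#10 < rod#4 < rod#8 < rod#9 < rod#6 < rod#2 < rod#15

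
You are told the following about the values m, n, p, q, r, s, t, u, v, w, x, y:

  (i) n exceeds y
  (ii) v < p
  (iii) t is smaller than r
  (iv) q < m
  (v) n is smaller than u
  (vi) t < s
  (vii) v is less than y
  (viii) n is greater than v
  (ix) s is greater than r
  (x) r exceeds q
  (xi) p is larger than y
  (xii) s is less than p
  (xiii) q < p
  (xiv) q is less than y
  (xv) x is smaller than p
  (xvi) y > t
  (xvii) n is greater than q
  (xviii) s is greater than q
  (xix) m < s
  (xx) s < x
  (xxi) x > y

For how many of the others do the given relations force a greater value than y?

The elements the relations force above y are n, x, u, p — no chain reaches any other.
That is 4.

4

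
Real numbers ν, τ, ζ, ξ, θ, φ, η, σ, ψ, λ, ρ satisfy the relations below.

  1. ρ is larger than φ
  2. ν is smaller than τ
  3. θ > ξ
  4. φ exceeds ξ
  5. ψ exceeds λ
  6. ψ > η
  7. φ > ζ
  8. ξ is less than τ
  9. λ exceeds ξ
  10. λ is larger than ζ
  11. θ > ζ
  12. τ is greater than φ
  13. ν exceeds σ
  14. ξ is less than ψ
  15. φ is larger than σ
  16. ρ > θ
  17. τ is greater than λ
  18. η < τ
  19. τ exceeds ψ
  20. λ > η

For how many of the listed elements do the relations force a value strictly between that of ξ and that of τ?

3

Chaining upward from ξ reaches: λ, ψ, θ, φ, ρ.
Chaining downward from τ reaches: ζ, η, λ, ψ, σ, φ, ν.
Strictly between ξ and τ are those in both lists: λ, ψ, φ — 3 elements.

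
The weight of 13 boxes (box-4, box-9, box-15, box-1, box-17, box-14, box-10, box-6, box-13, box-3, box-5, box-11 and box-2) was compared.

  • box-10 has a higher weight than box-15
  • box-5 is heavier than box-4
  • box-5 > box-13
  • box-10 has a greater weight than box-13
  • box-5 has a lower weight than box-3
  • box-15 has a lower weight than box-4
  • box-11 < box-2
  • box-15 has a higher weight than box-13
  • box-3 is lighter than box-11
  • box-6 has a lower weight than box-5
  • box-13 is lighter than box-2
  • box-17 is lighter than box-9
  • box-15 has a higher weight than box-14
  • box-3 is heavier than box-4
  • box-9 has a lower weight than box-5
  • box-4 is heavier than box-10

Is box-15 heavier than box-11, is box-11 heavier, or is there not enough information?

box-15 < box-10 and box-10 < box-4 give box-15 < box-4.
With box-4 < box-5: box-15 < box-10 < box-4 < box-5.
With box-5 < box-3: box-15 < box-10 < box-4 < box-5 < box-3.
Then box-3 < box-11 extends the chain to box-11.
So box-11 is heavier.

box-11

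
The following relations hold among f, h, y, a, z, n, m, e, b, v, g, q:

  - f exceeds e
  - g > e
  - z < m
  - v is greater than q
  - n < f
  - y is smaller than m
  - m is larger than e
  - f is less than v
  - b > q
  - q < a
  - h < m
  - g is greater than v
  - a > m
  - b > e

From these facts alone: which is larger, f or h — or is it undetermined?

Following every chain through h: above h we get m, a.
f is not reached, and no chain runs the other way from f to h.
So the given relations leave the order of h and f undetermined.

undetermined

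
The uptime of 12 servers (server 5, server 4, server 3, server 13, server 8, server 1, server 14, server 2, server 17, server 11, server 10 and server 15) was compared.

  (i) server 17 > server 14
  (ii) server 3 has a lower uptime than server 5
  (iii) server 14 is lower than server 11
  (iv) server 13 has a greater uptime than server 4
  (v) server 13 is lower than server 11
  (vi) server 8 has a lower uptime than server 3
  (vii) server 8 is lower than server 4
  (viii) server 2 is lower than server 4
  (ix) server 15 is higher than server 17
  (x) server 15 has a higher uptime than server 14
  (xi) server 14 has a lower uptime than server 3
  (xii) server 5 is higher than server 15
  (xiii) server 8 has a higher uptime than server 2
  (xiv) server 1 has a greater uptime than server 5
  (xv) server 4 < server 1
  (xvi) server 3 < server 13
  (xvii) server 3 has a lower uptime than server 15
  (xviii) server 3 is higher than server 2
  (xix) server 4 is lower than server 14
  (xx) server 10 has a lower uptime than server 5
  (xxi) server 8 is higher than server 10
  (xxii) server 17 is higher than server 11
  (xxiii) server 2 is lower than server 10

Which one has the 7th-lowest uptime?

server 13

The consecutive relations fix a unique order: server 2 < server 10 < server 8 < server 4 < server 14 < server 3 < server 13 < server 11 < server 17 < server 15 < server 5 < server 1.
Counting 7 from the smallest end gives server 13.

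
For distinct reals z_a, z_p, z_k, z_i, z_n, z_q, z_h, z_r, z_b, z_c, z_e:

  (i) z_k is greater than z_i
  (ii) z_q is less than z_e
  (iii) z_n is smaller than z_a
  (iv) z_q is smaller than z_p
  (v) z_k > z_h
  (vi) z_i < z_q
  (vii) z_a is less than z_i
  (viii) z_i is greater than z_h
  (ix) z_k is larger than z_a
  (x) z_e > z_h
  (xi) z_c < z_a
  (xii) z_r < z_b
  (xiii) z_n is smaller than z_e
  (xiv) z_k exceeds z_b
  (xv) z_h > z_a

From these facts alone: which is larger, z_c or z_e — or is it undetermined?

The relevant relations are z_c < z_a; z_a < z_h; z_h < z_i; z_i < z_q; z_q < z_e.
Together: z_c < z_a < z_h < z_i < z_q < z_e.
So z_e is larger.

z_e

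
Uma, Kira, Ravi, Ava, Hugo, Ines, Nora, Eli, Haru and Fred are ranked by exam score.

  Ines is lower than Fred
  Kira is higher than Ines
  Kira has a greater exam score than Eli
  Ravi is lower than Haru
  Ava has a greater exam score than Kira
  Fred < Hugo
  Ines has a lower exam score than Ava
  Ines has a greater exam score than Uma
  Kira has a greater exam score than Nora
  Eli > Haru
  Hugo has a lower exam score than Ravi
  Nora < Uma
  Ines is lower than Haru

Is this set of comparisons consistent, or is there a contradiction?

Every relation is compatible with Nora < Uma < Ines < Fred < Hugo < Ravi < Haru < Eli < Kira < Ava; the set is consistent.

consistent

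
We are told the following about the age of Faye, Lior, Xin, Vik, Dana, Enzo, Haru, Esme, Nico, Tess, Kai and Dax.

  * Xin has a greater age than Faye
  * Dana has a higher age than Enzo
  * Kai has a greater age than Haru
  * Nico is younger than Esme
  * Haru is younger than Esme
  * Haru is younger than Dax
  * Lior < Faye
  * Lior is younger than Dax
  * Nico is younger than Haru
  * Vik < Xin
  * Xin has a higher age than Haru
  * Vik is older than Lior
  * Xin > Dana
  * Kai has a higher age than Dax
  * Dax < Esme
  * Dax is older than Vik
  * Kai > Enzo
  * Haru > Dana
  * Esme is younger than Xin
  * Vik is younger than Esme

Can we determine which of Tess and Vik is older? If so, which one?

undetermined

Following every chain through Vik: above Vik we get Dax, Esme, Kai, Xin; below Vik we get Lior.
Tess is not reached, and no chain runs the other way from Tess to Vik.
So the given relations leave the order of Vik and Tess undetermined.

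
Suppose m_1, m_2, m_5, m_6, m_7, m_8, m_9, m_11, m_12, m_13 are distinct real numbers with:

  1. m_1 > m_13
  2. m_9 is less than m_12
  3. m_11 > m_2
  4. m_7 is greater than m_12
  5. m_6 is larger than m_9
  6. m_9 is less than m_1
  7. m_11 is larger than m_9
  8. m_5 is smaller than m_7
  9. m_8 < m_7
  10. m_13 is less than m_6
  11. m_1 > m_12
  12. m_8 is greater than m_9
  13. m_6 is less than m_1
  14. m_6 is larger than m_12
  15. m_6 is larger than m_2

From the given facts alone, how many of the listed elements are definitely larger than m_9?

From m_9 the given relations immediately reach m_12, m_8, m_11, m_6, m_1.
From those, m_7 — 6 in total.
Nothing else is reachable above m_9; 6 in all.

6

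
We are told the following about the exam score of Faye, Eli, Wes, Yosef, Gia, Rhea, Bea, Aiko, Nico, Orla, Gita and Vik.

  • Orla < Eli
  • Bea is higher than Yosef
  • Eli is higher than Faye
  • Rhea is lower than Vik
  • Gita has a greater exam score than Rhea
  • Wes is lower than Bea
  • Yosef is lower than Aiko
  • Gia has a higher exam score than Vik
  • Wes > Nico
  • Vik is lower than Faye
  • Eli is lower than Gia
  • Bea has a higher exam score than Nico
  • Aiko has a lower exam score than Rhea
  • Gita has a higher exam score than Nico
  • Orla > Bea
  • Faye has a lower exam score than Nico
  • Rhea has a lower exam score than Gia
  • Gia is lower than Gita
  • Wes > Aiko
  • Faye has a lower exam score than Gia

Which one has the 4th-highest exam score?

Orla

Piecing the relations together gives one ordering: Yosef < Aiko < Rhea < Vik < Faye < Nico < Wes < Bea < Orla < Eli < Gia < Gita.
Counting 4 from the largest end gives Orla.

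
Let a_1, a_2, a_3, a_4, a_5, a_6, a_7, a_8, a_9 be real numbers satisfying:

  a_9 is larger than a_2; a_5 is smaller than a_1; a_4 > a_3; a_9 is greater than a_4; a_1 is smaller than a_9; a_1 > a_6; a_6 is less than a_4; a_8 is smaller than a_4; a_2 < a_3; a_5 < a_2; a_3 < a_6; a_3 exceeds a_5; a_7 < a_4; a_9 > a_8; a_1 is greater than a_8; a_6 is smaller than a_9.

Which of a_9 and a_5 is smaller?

a_5 < a_2 < a_3 < a_6 < a_1 < a_9, by transitivity through a_2, a_3, a_6, a_1.
So a_5 < a_9; a_5 is the smaller of the two.

a_5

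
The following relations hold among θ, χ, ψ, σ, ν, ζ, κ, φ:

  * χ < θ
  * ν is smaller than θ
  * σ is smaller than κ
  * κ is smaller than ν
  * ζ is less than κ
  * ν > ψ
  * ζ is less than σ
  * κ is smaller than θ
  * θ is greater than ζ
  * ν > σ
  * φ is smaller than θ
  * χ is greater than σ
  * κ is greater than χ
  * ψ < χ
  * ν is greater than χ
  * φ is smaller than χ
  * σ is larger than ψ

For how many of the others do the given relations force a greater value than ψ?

5

Directly above ψ: σ, χ, ν.
One step further: κ, θ (5 so far).
Nothing else is reachable above ψ; 5 in all.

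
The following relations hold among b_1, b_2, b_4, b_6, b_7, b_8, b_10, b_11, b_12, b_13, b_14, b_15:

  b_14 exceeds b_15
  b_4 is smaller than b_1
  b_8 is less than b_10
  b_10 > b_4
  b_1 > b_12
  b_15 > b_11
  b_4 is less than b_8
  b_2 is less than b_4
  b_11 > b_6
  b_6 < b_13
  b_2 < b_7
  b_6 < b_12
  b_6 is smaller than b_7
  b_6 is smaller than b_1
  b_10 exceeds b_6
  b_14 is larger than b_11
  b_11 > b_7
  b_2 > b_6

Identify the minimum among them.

b_12 is not least since b_6 < b_12; b_13 is not least since b_6 < b_13; b_2 is not least since b_6 < b_2; b_4 is not least since b_2 < b_4; b_7 is not least since b_6 < b_7; b_8 is not least since b_4 < b_8; b_11 is not least since b_6 < b_11; b_1 is not least since b_12 < b_1; b_10 is not least since b_4 < b_10; b_15 is not least since b_11 < b_15; b_14 is not least since b_15 < b_14.
Only b_6 has nothing below it, so b_6 is the minimum.

b_6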